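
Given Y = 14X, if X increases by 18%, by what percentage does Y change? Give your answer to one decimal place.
18.0%

For Y = 14X:
If X → X(1 + 0.18)
Then Y → Y · (1 + 0.18)^1
     = Y · 1.1800

Percentage change = ((1 + 0.18)^1 − 1) × 100% = 18.0%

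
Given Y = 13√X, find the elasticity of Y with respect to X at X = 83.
Elasticity = 1/2

Elasticity = (dY/dX) · (X/Y)

dY/dX = 13/(2·√X)
At X = 83: dY/dX = 13·√83/166, Y = 13·√83

Elasticity = (13·√83/166) · (83 / (13·√83)) = 1/2

Interpretation: for a small percentage change in X, the percentage change in Y is approximately 0.50 times as large.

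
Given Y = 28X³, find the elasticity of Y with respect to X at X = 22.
Elasticity = 3

Elasticity = (dY/dX) · (X/Y)

dY/dX = 84·X²
At X = 22: dY/dX = 40656, Y = 298144

Elasticity = 40656 · (22 / 298144) = 3

Interpretation: for a small percentage change in X, the percentage change in Y is approximately 3.00 times as large.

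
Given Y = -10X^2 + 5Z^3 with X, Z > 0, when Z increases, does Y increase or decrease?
Y increases

Taking the partial derivative:
∂Y/∂Z = 15Z^2

∂Y/∂Z = 15Z^2 > 0 (assuming positive values)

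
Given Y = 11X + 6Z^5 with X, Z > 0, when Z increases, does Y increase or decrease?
Y increases

Taking the partial derivative:
∂Y/∂Z = 30Z^4

∂Y/∂Z = 30Z^4 > 0 (assuming positive values)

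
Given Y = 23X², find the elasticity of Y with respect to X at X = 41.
Elasticity = 2

Elasticity = (dY/dX) · (X/Y)

dY/dX = 46·X
At X = 41: dY/dX = 1886, Y = 38663

Elasticity = 1886 · (41 / 38663) = 2

Interpretation: for a small percentage change in X, the percentage change in Y is approximately 2.00 times as large.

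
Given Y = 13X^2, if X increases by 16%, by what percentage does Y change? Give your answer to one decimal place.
34.6%

For Y = 13X^2:
If X → X(1 + 0.16)
Then Y → Y · (1 + 0.16)^2
     = Y · 1.3456

Percentage change = ((1 + 0.16)^2 − 1) × 100% ≈ 34.6%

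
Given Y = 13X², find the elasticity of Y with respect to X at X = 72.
Elasticity = 2

Elasticity = (dY/dX) · (X/Y)

dY/dX = 26·X
At X = 72: dY/dX = 1872, Y = 67392

Elasticity = 1872 · (72 / 67392) = 2

Interpretation: for a small percentage change in X, the percentage change in Y is approximately 2.00 times as large.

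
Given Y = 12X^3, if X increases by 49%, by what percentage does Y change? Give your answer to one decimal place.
230.8%

For Y = 12X^3:
If X → X(1 + 0.49)
Then Y → Y · (1 + 0.49)^3
     ≈ Y · 3.3079

Percentage change = ((1 + 0.49)^3 − 1) × 100% ≈ 230.8%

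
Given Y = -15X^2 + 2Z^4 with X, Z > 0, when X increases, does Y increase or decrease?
Y decreases

Taking the partial derivative:
∂Y/∂X = -30X

∂Y/∂X = -30X < 0 (assuming positive values)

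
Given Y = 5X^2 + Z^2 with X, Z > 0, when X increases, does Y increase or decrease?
Y increases

Taking the partial derivative:
∂Y/∂X = 10X

∂Y/∂X = 10X > 0 (assuming positive values)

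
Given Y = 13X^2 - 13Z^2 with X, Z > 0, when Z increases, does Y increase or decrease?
Y decreases

Taking the partial derivative:
∂Y/∂Z = -26Z

∂Y/∂Z = -26Z < 0 (assuming positive values)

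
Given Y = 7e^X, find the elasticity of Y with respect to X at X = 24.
Elasticity = 24

Elasticity = (dY/dX) · (X/Y)

dY/dX = 7·e^X
At X = 24: dY/dX = 7·e^24, Y = 7·e^24

Elasticity = (7·e^24) · (24 / (7·e^24)) = 24

Interpretation: for a small percentage change in X, the percentage change in Y is approximately 24.00 times as large.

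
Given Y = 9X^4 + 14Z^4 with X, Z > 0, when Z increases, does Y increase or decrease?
Y increases

Taking the partial derivative:
∂Y/∂Z = 56Z^3

∂Y/∂Z = 56Z^3 > 0 (assuming positive values)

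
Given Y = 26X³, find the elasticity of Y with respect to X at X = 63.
Elasticity = 3

Elasticity = (dY/dX) · (X/Y)

dY/dX = 78·X²
At X = 63: dY/dX = 309582, Y = 6501222

Elasticity = 309582 · (63 / 6501222) = 3

Interpretation: for a small percentage change in X, the percentage change in Y is approximately 3.00 times as large.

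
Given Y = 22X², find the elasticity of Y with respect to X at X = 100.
Elasticity = 2

Elasticity = (dY/dX) · (X/Y)

dY/dX = 44·X
At X = 100: dY/dX = 4400, Y = 220000

Elasticity = 4400 · (100 / 220000) = 2

Interpretation: for a small percentage change in X, the percentage change in Y is approximately 2.00 times as large.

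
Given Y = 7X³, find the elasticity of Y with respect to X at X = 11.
Elasticity = 3

Elasticity = (dY/dX) · (X/Y)

dY/dX = 21·X²
At X = 11: dY/dX = 2541, Y = 9317

Elasticity = 2541 · (11 / 9317) = 3

Interpretation: for a small percentage change in X, the percentage change in Y is approximately 3.00 times as large.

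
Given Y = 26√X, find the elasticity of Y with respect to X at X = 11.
Elasticity = 1/2

Elasticity = (dY/dX) · (X/Y)

dY/dX = 13/√X
At X = 11: dY/dX = 13·√11/11, Y = 26·√11

Elasticity = (13·√11/11) · (11 / (26·√11)) = 1/2

Interpretation: for a small percentage change in X, the percentage change in Y is approximately 0.50 times as large.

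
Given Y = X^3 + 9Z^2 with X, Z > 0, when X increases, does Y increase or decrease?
Y increases

Taking the partial derivative:
∂Y/∂X = 3X^2

∂Y/∂X = 3X^2 > 0 (assuming positive values)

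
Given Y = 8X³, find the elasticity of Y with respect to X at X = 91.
Elasticity = 3

Elasticity = (dY/dX) · (X/Y)

dY/dX = 24·X²
At X = 91: dY/dX = 198744, Y = 6028568

Elasticity = 198744 · (91 / 6028568) = 3

Interpretation: for a small percentage change in X, the percentage change in Y is approximately 3.00 times as large.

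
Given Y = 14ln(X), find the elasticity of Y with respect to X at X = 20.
Elasticity = 1/ln(20) ≈ 0.3338

Elasticity = (dY/dX) · (X/Y)

dY/dX = 14/X
At X = 20: dY/dX = 7/10, Y = 14·ln(20)

Elasticity = (7/10) · (20 / (14·ln(20))) = 1/ln(20) ≈ 0.3338

Interpretation: for a small percentage change in X, the percentage change in Y is approximately 0.33 times as large.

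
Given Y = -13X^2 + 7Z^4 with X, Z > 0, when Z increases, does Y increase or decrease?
Y increases

Taking the partial derivative:
∂Y/∂Z = 28Z^3

∂Y/∂Z = 28Z^3 > 0 (assuming positive values)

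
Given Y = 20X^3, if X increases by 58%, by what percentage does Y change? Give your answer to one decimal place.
294.4%

For Y = 20X^3:
If X → X(1 + 0.58)
Then Y → Y · (1 + 0.58)^3
     ≈ Y · 3.9443

Percentage change = ((1 + 0.58)^3 − 1) × 100% ≈ 294.4%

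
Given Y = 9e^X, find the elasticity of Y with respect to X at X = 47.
Elasticity = 47

Elasticity = (dY/dX) · (X/Y)

dY/dX = 9·e^X
At X = 47: dY/dX = 9·e^47, Y = 9·e^47

Elasticity = (9·e^47) · (47 / (9·e^47)) = 47

Interpretation: for a small percentage change in X, the percentage change in Y is approximately 47.00 times as large.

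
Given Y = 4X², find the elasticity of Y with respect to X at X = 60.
Elasticity = 2

Elasticity = (dY/dX) · (X/Y)

dY/dX = 8·X
At X = 60: dY/dX = 480, Y = 14400

Elasticity = 480 · (60 / 14400) = 2

Interpretation: for a small percentage change in X, the percentage change in Y is approximately 2.00 times as large.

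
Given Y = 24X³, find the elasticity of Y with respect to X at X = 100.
Elasticity = 3

Elasticity = (dY/dX) · (X/Y)

dY/dX = 72·X²
At X = 100: dY/dX = 720000, Y = 24000000

Elasticity = 720000 · (100 / 24000000) = 3

Interpretation: for a small percentage change in X, the percentage change in Y is approximately 3.00 times as large.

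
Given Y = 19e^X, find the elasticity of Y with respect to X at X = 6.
Elasticity = 6

Elasticity = (dY/dX) · (X/Y)

dY/dX = 19·e^X
At X = 6: dY/dX = 19·e^6, Y = 19·e^6

Elasticity = (19·e^6) · (6 / (19·e^6)) = 6

Interpretation: for a small percentage change in X, the percentage change in Y is approximately 6.00 times as large.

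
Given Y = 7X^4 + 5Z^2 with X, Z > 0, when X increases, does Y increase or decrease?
Y increases

Taking the partial derivative:
∂Y/∂X = 28X^3

∂Y/∂X = 28X^3 > 0 (assuming positive values)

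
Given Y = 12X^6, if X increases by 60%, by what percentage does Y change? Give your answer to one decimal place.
1577.7%

For Y = 12X^6:
If X → X(1 + 0.6)
Then Y → Y · (1 + 0.6)^6
     ≈ Y · 16.7772

Percentage change = ((1 + 0.6)^6 − 1) × 100% ≈ 1577.7%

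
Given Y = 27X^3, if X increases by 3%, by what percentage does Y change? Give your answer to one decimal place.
9.3%

For Y = 27X^3:
If X → X(1 + 0.03)
Then Y → Y · (1 + 0.03)^3
     ≈ Y · 1.0927

Percentage change = ((1 + 0.03)^3 − 1) × 100% ≈ 9.3%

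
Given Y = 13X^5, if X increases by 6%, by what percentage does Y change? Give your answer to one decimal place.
33.8%

For Y = 13X^5:
If X → X(1 + 0.06)
Then Y → Y · (1 + 0.06)^5
     ≈ Y · 1.3382

Percentage change = ((1 + 0.06)^5 − 1) × 100% ≈ 33.8%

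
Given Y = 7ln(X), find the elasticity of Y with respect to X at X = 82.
Elasticity = 1/ln(82) ≈ 0.2269

Elasticity = (dY/dX) · (X/Y)

dY/dX = 7/X
At X = 82: dY/dX = 7/82, Y = 7·ln(82)

Elasticity = (7/82) · (82 / (7·ln(82))) = 1/ln(82) ≈ 0.2269

Interpretation: for a small percentage change in X, the percentage change in Y is approximately 0.23 times as large.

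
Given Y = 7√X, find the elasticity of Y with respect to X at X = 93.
Elasticity = 1/2

Elasticity = (dY/dX) · (X/Y)

dY/dX = 7/(2·√X)
At X = 93: dY/dX = 7·√93/186, Y = 7·√93

Elasticity = (7·√93/186) · (93 / (7·√93)) = 1/2

Interpretation: for a small percentage change in X, the percentage change in Y is approximately 0.50 times as large.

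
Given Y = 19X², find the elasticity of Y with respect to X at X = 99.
Elasticity = 2

Elasticity = (dY/dX) · (X/Y)

dY/dX = 38·X
At X = 99: dY/dX = 3762, Y = 186219

Elasticity = 3762 · (99 / 186219) = 2

Interpretation: for a small percentage change in X, the percentage change in Y is approximately 2.00 times as large.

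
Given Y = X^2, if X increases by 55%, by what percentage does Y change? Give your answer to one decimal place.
140.3%

For Y = X^2:
If X → X(1 + 0.55)
Then Y → Y · (1 + 0.55)^2
     = Y · 2.4025

Percentage change = ((1 + 0.55)^2 − 1) × 100% ≈ 140.3%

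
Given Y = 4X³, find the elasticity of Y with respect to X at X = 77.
Elasticity = 3

Elasticity = (dY/dX) · (X/Y)

dY/dX = 12·X²
At X = 77: dY/dX = 71148, Y = 1826132

Elasticity = 71148 · (77 / 1826132) = 3

Interpretation: for a small percentage change in X, the percentage change in Y is approximately 3.00 times as large.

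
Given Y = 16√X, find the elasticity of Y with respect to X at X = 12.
Elasticity = 1/2

Elasticity = (dY/dX) · (X/Y)

dY/dX = 8/√X
At X = 12: dY/dX = 4·√3/3, Y = 32·√3

Elasticity = (4·√3/3) · (12 / (32·√3)) = 1/2

Interpretation: for a small percentage change in X, the percentage change in Y is approximately 0.50 times as large.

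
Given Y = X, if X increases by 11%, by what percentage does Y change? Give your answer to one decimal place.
11.0%

For Y = X:
If X → X(1 + 0.11)
Then Y → Y · (1 + 0.11)^1
     = Y · 1.1100

Percentage change = ((1 + 0.11)^1 − 1) × 100% = 11.0%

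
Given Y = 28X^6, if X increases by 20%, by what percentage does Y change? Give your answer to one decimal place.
198.6%

For Y = 28X^6:
If X → X(1 + 0.2)
Then Y → Y · (1 + 0.2)^6
     ≈ Y · 2.9860

Percentage change = ((1 + 0.2)^6 − 1) × 100% ≈ 198.6%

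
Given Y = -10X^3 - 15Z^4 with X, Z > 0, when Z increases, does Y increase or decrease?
Y decreases

Taking the partial derivative:
∂Y/∂Z = -60Z^3

∂Y/∂Z = -60Z^3 < 0 (assuming positive values)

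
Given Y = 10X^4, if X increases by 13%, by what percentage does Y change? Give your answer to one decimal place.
63.0%

For Y = 10X^4:
If X → X(1 + 0.13)
Then Y → Y · (1 + 0.13)^4
     ≈ Y · 1.6305

Percentage change = ((1 + 0.13)^4 − 1) × 100% ≈ 63.0%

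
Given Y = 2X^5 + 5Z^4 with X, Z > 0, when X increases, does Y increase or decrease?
Y increases

Taking the partial derivative:
∂Y/∂X = 10X^4

∂Y/∂X = 10X^4 > 0 (assuming positive values)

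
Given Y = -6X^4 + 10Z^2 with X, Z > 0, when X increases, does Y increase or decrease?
Y decreases

Taking the partial derivative:
∂Y/∂X = -24X^3

∂Y/∂X = -24X^3 < 0 (assuming positive values)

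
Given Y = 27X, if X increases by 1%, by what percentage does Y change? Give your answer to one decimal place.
1.0%

For Y = 27X:
If X → X(1 + 0.01)
Then Y → Y · (1 + 0.01)^1
     = Y · 1.0100

Percentage change = ((1 + 0.01)^1 − 1) × 100% = 1.0%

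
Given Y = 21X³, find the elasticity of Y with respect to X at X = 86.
Elasticity = 3

Elasticity = (dY/dX) · (X/Y)

dY/dX = 63·X²
At X = 86: dY/dX = 465948, Y = 13357176

Elasticity = 465948 · (86 / 13357176) = 3

Interpretation: for a small percentage change in X, the percentage change in Y is approximately 3.00 times as large.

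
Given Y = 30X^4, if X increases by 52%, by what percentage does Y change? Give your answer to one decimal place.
433.8%

For Y = 30X^4:
If X → X(1 + 0.52)
Then Y → Y · (1 + 0.52)^4
     ≈ Y · 5.3379

Percentage change = ((1 + 0.52)^4 − 1) × 100% ≈ 433.8%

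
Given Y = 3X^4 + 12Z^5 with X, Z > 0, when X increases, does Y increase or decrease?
Y increases

Taking the partial derivative:
∂Y/∂X = 12X^3

∂Y/∂X = 12X^3 > 0 (assuming positive values)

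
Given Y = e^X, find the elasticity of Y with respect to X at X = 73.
Elasticity = 73

Elasticity = (dY/dX) · (X/Y)

dY/dX = e^X
At X = 73: dY/dX = e^73, Y = e^73

Elasticity = (e^73) · (73 / (e^73)) = 73

Interpretation: for a small percentage change in X, the percentage change in Y is approximately 73.00 times as large.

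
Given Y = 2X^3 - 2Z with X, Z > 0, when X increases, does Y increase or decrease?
Y increases

Taking the partial derivative:
∂Y/∂X = 6X^2

∂Y/∂X = 6X^2 > 0 (assuming positive values)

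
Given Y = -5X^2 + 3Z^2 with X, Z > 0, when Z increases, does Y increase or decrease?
Y increases

Taking the partial derivative:
∂Y/∂Z = 6Z

∂Y/∂Z = 6Z > 0 (assuming positive values)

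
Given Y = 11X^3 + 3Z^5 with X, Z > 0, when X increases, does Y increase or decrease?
Y increases

Taking the partial derivative:
∂Y/∂X = 33X^2

∂Y/∂X = 33X^2 > 0 (assuming positive values)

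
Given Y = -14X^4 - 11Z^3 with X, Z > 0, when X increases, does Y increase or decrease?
Y decreases

Taking the partial derivative:
∂Y/∂X = -56X^3

∂Y/∂X = -56X^3 < 0 (assuming positive values)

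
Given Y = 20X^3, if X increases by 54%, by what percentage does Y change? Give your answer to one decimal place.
265.2%

For Y = 20X^3:
If X → X(1 + 0.54)
Then Y → Y · (1 + 0.54)^3
     ≈ Y · 3.6523

Percentage change = ((1 + 0.54)^3 − 1) × 100% ≈ 265.2%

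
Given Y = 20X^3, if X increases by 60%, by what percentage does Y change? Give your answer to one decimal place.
309.6%

For Y = 20X^3:
If X → X(1 + 0.6)
Then Y → Y · (1 + 0.6)^3
     = Y · 4.0960

Percentage change = ((1 + 0.6)^3 − 1) × 100% = 309.6%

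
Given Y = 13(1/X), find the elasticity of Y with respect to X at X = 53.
Elasticity = -1

Elasticity = (dY/dX) · (X/Y)

dY/dX = -13/X²
At X = 53: dY/dX = -13/2809, Y = 13/53

Elasticity = (-13/2809) · (53 / (13/53)) = -1

Interpretation: for a small percentage change in X, the percentage change in Y is approximately -1.00 times as large.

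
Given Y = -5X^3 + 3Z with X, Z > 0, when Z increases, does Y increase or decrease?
Y increases

Taking the partial derivative:
∂Y/∂Z = 3

∂Y/∂Z = 3 > 0 (assuming positive values)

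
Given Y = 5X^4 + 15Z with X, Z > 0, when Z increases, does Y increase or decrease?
Y increases

Taking the partial derivative:
∂Y/∂Z = 15

∂Y/∂Z = 15 > 0 (assuming positive values)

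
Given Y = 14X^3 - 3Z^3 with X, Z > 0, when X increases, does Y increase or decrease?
Y increases

Taking the partial derivative:
∂Y/∂X = 42X^2

∂Y/∂X = 42X^2 > 0 (assuming positive values)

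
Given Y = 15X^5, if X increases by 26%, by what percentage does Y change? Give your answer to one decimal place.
217.6%

For Y = 15X^5:
If X → X(1 + 0.26)
Then Y → Y · (1 + 0.26)^5
     ≈ Y · 3.1758

Percentage change = ((1 + 0.26)^5 − 1) × 100% ≈ 217.6%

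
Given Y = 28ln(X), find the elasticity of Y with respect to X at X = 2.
Elasticity = 1/ln(2) ≈ 1.4427

Elasticity = (dY/dX) · (X/Y)

dY/dX = 28/X
At X = 2: dY/dX = 14, Y = 28·ln(2)

Elasticity = 14 · (2 / (28·ln(2))) = 1/ln(2) ≈ 1.4427

Interpretation: for a small percentage change in X, the percentage change in Y is approximately 1.44 times as large.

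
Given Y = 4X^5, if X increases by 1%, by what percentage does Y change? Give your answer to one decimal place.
5.1%

For Y = 4X^5:
If X → X(1 + 0.01)
Then Y → Y · (1 + 0.01)^5
     ≈ Y · 1.0510

Percentage change = ((1 + 0.01)^5 − 1) × 100% ≈ 5.1%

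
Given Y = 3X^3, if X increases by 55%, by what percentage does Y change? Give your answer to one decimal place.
272.4%

For Y = 3X^3:
If X → X(1 + 0.55)
Then Y → Y · (1 + 0.55)^3
     ≈ Y · 3.7239

Percentage change = ((1 + 0.55)^3 − 1) × 100% ≈ 272.4%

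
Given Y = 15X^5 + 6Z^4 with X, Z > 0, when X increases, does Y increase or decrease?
Y increases

Taking the partial derivative:
∂Y/∂X = 75X^4

∂Y/∂X = 75X^4 > 0 (assuming positive values)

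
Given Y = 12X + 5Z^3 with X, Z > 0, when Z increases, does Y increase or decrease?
Y increases

Taking the partial derivative:
∂Y/∂Z = 15Z^2

∂Y/∂Z = 15Z^2 > 0 (assuming positive values)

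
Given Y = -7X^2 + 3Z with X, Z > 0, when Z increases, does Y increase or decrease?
Y increases

Taking the partial derivative:
∂Y/∂Z = 3

∂Y/∂Z = 3 > 0 (assuming positive values)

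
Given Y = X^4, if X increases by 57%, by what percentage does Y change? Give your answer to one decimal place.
507.6%

For Y = X^4:
If X → X(1 + 0.57)
Then Y → Y · (1 + 0.57)^4
     ≈ Y · 6.0757

Percentage change = ((1 + 0.57)^4 − 1) × 100% ≈ 507.6%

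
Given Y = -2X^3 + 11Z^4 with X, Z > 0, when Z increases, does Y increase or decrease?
Y increases

Taking the partial derivative:
∂Y/∂Z = 44Z^3

∂Y/∂Z = 44Z^3 > 0 (assuming positive values)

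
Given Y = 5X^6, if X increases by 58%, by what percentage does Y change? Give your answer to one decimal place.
1455.8%

For Y = 5X^6:
If X → X(1 + 0.58)
Then Y → Y · (1 + 0.58)^6
     ≈ Y · 15.5576

Percentage change = ((1 + 0.58)^6 − 1) × 100% ≈ 1455.8%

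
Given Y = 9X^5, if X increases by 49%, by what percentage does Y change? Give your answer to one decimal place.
634.4%

For Y = 9X^5:
If X → X(1 + 0.49)
Then Y → Y · (1 + 0.49)^5
     ≈ Y · 7.3440

Percentage change = ((1 + 0.49)^5 − 1) × 100% ≈ 634.4%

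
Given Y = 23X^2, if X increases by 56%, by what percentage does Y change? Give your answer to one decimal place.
143.4%

For Y = 23X^2:
If X → X(1 + 0.56)
Then Y → Y · (1 + 0.56)^2
     = Y · 2.4336

Percentage change = ((1 + 0.56)^2 − 1) × 100% ≈ 143.4%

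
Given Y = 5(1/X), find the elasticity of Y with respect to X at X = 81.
Elasticity = -1

Elasticity = (dY/dX) · (X/Y)

dY/dX = -5/X²
At X = 81: dY/dX = -5/6561, Y = 5/81

Elasticity = (-5/6561) · (81 / (5/81)) = -1

Interpretation: for a small percentage change in X, the percentage change in Y is approximately -1.00 times as large.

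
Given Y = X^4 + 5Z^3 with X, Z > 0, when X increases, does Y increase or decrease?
Y increases

Taking the partial derivative:
∂Y/∂X = 4X^3

∂Y/∂X = 4X^3 > 0 (assuming positive values)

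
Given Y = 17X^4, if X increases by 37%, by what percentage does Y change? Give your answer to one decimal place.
252.3%

For Y = 17X^4:
If X → X(1 + 0.37)
Then Y → Y · (1 + 0.37)^4
     ≈ Y · 3.5228

Percentage change = ((1 + 0.37)^4 − 1) × 100% ≈ 252.3%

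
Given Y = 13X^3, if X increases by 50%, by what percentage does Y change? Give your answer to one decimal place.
237.5%

For Y = 13X^3:
If X → X(1 + 0.5)
Then Y → Y · (1 + 0.5)^3
     = Y · 3.3750

Percentage change = ((1 + 0.5)^3 − 1) × 100% = 237.5%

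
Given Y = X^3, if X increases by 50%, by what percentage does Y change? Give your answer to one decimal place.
237.5%

For Y = X^3:
If X → X(1 + 0.5)
Then Y → Y · (1 + 0.5)^3
     = Y · 3.3750

Percentage change = ((1 + 0.5)^3 − 1) × 100% = 237.5%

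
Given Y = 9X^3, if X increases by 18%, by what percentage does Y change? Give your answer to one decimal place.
64.3%

For Y = 9X^3:
If X → X(1 + 0.18)
Then Y → Y · (1 + 0.18)^3
     ≈ Y · 1.6430

Percentage change = ((1 + 0.18)^3 − 1) × 100% ≈ 64.3%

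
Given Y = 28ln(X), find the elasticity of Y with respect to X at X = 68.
Elasticity = 1/ln(68) ≈ 0.2370

Elasticity = (dY/dX) · (X/Y)

dY/dX = 28/X
At X = 68: dY/dX = 7/17, Y = 28·ln(68)

Elasticity = (7/17) · (68 / (28·ln(68))) = 1/ln(68) ≈ 0.2370

Interpretation: for a small percentage change in X, the percentage change in Y is approximately 0.24 times as large.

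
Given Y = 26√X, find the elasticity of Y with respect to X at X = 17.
Elasticity = 1/2

Elasticity = (dY/dX) · (X/Y)

dY/dX = 13/√X
At X = 17: dY/dX = 13·√17/17, Y = 26·√17

Elasticity = (13·√17/17) · (17 / (26·√17)) = 1/2

Interpretation: for a small percentage change in X, the percentage change in Y is approximately 0.50 times as large.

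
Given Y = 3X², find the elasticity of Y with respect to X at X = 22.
Elasticity = 2

Elasticity = (dY/dX) · (X/Y)

dY/dX = 6·X
At X = 22: dY/dX = 132, Y = 1452

Elasticity = 132 · (22 / 1452) = 2

Interpretation: for a small percentage change in X, the percentage change in Y is approximately 2.00 times as large.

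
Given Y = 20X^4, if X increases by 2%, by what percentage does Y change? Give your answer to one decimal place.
8.2%

For Y = 20X^4:
If X → X(1 + 0.02)
Then Y → Y · (1 + 0.02)^4
     ≈ Y · 1.0824

Percentage change = ((1 + 0.02)^4 − 1) × 100% ≈ 8.2%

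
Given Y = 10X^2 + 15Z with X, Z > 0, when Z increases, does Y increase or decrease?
Y increases

Taking the partial derivative:
∂Y/∂Z = 15

∂Y/∂Z = 15 > 0 (assuming positive values)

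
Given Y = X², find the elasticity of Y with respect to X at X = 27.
Elasticity = 2

Elasticity = (dY/dX) · (X/Y)

dY/dX = 2·X
At X = 27: dY/dX = 54, Y = 729

Elasticity = 54 · (27 / 729) = 2

Interpretation: for a small percentage change in X, the percentage change in Y is approximately 2.00 times as large.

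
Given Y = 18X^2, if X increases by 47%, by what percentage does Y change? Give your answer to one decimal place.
116.1%

For Y = 18X^2:
If X → X(1 + 0.47)
Then Y → Y · (1 + 0.47)^2
     = Y · 2.1609

Percentage change = ((1 + 0.47)^2 − 1) × 100% ≈ 116.1%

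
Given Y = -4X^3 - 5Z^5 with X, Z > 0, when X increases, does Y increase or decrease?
Y decreases

Taking the partial derivative:
∂Y/∂X = -12X^2

∂Y/∂X = -12X^2 < 0 (assuming positive values)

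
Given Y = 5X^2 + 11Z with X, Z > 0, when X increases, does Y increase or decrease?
Y increases

Taking the partial derivative:
∂Y/∂X = 10X

∂Y/∂X = 10X > 0 (assuming positive values)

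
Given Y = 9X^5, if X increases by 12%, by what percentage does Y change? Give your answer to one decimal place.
76.2%

For Y = 9X^5:
If X → X(1 + 0.12)
Then Y → Y · (1 + 0.12)^5
     ≈ Y · 1.7623

Percentage change = ((1 + 0.12)^5 − 1) × 100% ≈ 76.2%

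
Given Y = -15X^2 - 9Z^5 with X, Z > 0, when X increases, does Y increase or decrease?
Y decreases

Taking the partial derivative:
∂Y/∂X = -30X

∂Y/∂X = -30X < 0 (assuming positive values)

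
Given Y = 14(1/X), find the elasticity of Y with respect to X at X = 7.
Elasticity = -1

Elasticity = (dY/dX) · (X/Y)

dY/dX = -14/X²
At X = 7: dY/dX = -2/7, Y = 2

Elasticity = (-2/7) · (7 / 2) = -1

Interpretation: for a small percentage change in X, the percentage change in Y is approximately -1.00 times as large.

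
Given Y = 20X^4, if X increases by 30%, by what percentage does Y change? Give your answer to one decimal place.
185.6%

For Y = 20X^4:
If X → X(1 + 0.3)
Then Y → Y · (1 + 0.3)^4
     = Y · 2.8561

Percentage change = ((1 + 0.3)^4 − 1) × 100% ≈ 185.6%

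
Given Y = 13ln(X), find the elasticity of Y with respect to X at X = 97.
Elasticity = 1/ln(97) ≈ 0.2186

Elasticity = (dY/dX) · (X/Y)

dY/dX = 13/X
At X = 97: dY/dX = 13/97, Y = 13·ln(97)

Elasticity = (13/97) · (97 / (13·ln(97))) = 1/ln(97) ≈ 0.2186

Interpretation: for a small percentage change in X, the percentage change in Y is approximately 0.22 times as large.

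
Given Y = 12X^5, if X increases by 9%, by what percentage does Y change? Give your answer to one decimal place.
53.9%

For Y = 12X^5:
If X → X(1 + 0.09)
Then Y → Y · (1 + 0.09)^5
     ≈ Y · 1.5386

Percentage change = ((1 + 0.09)^5 − 1) × 100% ≈ 53.9%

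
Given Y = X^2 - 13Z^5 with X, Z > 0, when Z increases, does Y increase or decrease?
Y decreases

Taking the partial derivative:
∂Y/∂Z = -65Z^4

∂Y/∂Z = -65Z^4 < 0 (assuming positive values)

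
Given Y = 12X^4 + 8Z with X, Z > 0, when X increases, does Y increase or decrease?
Y increases

Taking the partial derivative:
∂Y/∂X = 48X^3

∂Y/∂X = 48X^3 > 0 (assuming positive values)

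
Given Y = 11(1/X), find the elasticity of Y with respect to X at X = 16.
Elasticity = -1

Elasticity = (dY/dX) · (X/Y)

dY/dX = -11/X²
At X = 16: dY/dX = -11/256, Y = 11/16

Elasticity = (-11/256) · (16 / (11/16)) = -1

Interpretation: for a small percentage change in X, the percentage change in Y is approximately -1.00 times as large.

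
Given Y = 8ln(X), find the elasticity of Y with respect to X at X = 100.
Elasticity = 1/ln(100) ≈ 0.2171

Elasticity = (dY/dX) · (X/Y)

dY/dX = 8/X
At X = 100: dY/dX = 2/25, Y = 8·ln(100)

Elasticity = (2/25) · (100 / (8·ln(100))) = 1/ln(100) ≈ 0.2171

Interpretation: for a small percentage change in X, the percentage change in Y is approximately 0.22 times as large.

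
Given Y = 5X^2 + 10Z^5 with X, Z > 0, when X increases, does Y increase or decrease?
Y increases

Taking the partial derivative:
∂Y/∂X = 10X

∂Y/∂X = 10X > 0 (assuming positive values)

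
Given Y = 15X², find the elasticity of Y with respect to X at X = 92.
Elasticity = 2

Elasticity = (dY/dX) · (X/Y)

dY/dX = 30·X
At X = 92: dY/dX = 2760, Y = 126960

Elasticity = 2760 · (92 / 126960) = 2

Interpretation: for a small percentage change in X, the percentage change in Y is approximately 2.00 times as large.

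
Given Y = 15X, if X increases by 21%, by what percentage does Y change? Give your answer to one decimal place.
21.0%

For Y = 15X:
If X → X(1 + 0.21)
Then Y → Y · (1 + 0.21)^1
     = Y · 1.2100

Percentage change = ((1 + 0.21)^1 − 1) × 100% = 21.0%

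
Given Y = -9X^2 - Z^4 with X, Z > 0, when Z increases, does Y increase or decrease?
Y decreases

Taking the partial derivative:
∂Y/∂Z = -4Z^3

∂Y/∂Z = -4Z^3 < 0 (assuming positive values)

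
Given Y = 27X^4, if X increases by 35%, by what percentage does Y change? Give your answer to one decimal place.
232.2%

For Y = 27X^4:
If X → X(1 + 0.35)
Then Y → Y · (1 + 0.35)^4
     ≈ Y · 3.3215

Percentage change = ((1 + 0.35)^4 − 1) × 100% ≈ 232.2%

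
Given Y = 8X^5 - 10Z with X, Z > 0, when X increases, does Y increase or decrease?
Y increases

Taking the partial derivative:
∂Y/∂X = 40X^4

∂Y/∂X = 40X^4 > 0 (assuming positive values)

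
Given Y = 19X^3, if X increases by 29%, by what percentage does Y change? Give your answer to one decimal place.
114.7%

For Y = 19X^3:
If X → X(1 + 0.29)
Then Y → Y · (1 + 0.29)^3
     ≈ Y · 2.1467

Percentage change = ((1 + 0.29)^3 − 1) × 100% ≈ 114.7%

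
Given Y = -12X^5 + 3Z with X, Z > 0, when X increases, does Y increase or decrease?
Y decreases

Taking the partial derivative:
∂Y/∂X = -60X^4

∂Y/∂X = -60X^4 < 0 (assuming positive values)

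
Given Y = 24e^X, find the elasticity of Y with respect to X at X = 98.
Elasticity = 98

Elasticity = (dY/dX) · (X/Y)

dY/dX = 24·e^X
At X = 98: dY/dX = 24·e^98, Y = 24·e^98

Elasticity = (24·e^98) · (98 / (24·e^98)) = 98

Interpretation: for a small percentage change in X, the percentage change in Y is approximately 98.00 times as large.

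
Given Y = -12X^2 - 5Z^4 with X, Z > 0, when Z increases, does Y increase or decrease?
Y decreases

Taking the partial derivative:
∂Y/∂Z = -20Z^3

∂Y/∂Z = -20Z^3 < 0 (assuming positive values)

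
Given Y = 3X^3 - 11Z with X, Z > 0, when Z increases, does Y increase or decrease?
Y decreases

Taking the partial derivative:
∂Y/∂Z = -11

∂Y/∂Z = -11 < 0 (assuming positive values)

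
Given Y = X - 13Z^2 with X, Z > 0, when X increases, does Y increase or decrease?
Y increases

Taking the partial derivative:
∂Y/∂X = 1

∂Y/∂X = 1 > 0 (assuming positive values)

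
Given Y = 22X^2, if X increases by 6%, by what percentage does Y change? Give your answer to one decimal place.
12.4%

For Y = 22X^2:
If X → X(1 + 0.06)
Then Y → Y · (1 + 0.06)^2
     = Y · 1.1236

Percentage change = ((1 + 0.06)^2 − 1) × 100% ≈ 12.4%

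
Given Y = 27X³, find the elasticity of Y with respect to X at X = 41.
Elasticity = 3

Elasticity = (dY/dX) · (X/Y)

dY/dX = 81·X²
At X = 41: dY/dX = 136161, Y = 1860867

Elasticity = 136161 · (41 / 1860867) = 3

Interpretation: for a small percentage change in X, the percentage change in Y is approximately 3.00 times as large.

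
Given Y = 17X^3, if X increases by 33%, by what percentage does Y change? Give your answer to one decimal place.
135.3%

For Y = 17X^3:
If X → X(1 + 0.33)
Then Y → Y · (1 + 0.33)^3
     ≈ Y · 2.3526

Percentage change = ((1 + 0.33)^3 − 1) × 100% ≈ 135.3%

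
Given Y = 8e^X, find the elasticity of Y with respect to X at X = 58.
Elasticity = 58

Elasticity = (dY/dX) · (X/Y)

dY/dX = 8·e^X
At X = 58: dY/dX = 8·e^58, Y = 8·e^58

Elasticity = (8·e^58) · (58 / (8·e^58)) = 58

Interpretation: for a small percentage change in X, the percentage change in Y is approximately 58.00 times as large.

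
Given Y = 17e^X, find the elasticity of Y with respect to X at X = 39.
Elasticity = 39

Elasticity = (dY/dX) · (X/Y)

dY/dX = 17·e^X
At X = 39: dY/dX = 17·e^39, Y = 17·e^39

Elasticity = (17·e^39) · (39 / (17·e^39)) = 39

Interpretation: for a small percentage change in X, the percentage change in Y is approximately 39.00 times as large.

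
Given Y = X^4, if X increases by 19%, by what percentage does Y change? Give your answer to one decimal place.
100.5%

For Y = X^4:
If X → X(1 + 0.19)
Then Y → Y · (1 + 0.19)^4
     ≈ Y · 2.0053

Percentage change = ((1 + 0.19)^4 − 1) × 100% ≈ 100.5%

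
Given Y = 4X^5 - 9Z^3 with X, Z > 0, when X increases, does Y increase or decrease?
Y increases

Taking the partial derivative:
∂Y/∂X = 20X^4

∂Y/∂X = 20X^4 > 0 (assuming positive values)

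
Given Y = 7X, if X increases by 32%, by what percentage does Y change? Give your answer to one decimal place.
32.0%

For Y = 7X:
If X → X(1 + 0.32)
Then Y → Y · (1 + 0.32)^1
     = Y · 1.3200

Percentage change = ((1 + 0.32)^1 − 1) × 100% = 32.0%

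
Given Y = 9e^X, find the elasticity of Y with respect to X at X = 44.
Elasticity = 44

Elasticity = (dY/dX) · (X/Y)

dY/dX = 9·e^X
At X = 44: dY/dX = 9·e^44, Y = 9·e^44

Elasticity = (9·e^44) · (44 / (9·e^44)) = 44

Interpretation: for a small percentage change in X, the percentage change in Y is approximately 44.00 times as large.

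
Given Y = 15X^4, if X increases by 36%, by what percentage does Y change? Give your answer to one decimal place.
242.1%

For Y = 15X^4:
If X → X(1 + 0.36)
Then Y → Y · (1 + 0.36)^4
     ≈ Y · 3.4210

Percentage change = ((1 + 0.36)^4 − 1) × 100% ≈ 242.1%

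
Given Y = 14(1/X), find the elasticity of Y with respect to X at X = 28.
Elasticity = -1

Elasticity = (dY/dX) · (X/Y)

dY/dX = -14/X²
At X = 28: dY/dX = -1/56, Y = 1/2

Elasticity = (-1/56) · (28 / (1/2)) = -1

Interpretation: for a small percentage change in X, the percentage change in Y is approximately -1.00 times as large.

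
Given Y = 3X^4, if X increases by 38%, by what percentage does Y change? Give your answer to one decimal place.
262.7%

For Y = 3X^4:
If X → X(1 + 0.38)
Then Y → Y · (1 + 0.38)^4
     ≈ Y · 3.6267

Percentage change = ((1 + 0.38)^4 − 1) × 100% ≈ 262.7%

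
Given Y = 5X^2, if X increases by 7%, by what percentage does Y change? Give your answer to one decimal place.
14.5%

For Y = 5X^2:
If X → X(1 + 0.07)
Then Y → Y · (1 + 0.07)^2
     = Y · 1.1449

Percentage change = ((1 + 0.07)^2 − 1) × 100% ≈ 14.5%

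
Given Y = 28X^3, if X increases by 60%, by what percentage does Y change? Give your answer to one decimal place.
309.6%

For Y = 28X^3:
If X → X(1 + 0.6)
Then Y → Y · (1 + 0.6)^3
     = Y · 4.0960

Percentage change = ((1 + 0.6)^3 − 1) × 100% = 309.6%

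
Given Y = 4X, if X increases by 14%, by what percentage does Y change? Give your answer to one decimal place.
14.0%

For Y = 4X:
If X → X(1 + 0.14)
Then Y → Y · (1 + 0.14)^1
     = Y · 1.1400

Percentage change = ((1 + 0.14)^1 − 1) × 100% = 14.0%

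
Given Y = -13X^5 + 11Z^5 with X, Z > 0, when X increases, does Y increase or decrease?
Y decreases

Taking the partial derivative:
∂Y/∂X = -65X^4

∂Y/∂X = -65X^4 < 0 (assuming positive values)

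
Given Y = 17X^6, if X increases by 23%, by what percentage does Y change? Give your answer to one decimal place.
246.3%

For Y = 17X^6:
If X → X(1 + 0.23)
Then Y → Y · (1 + 0.23)^6
     ≈ Y · 3.4628

Percentage change = ((1 + 0.23)^6 − 1) × 100% ≈ 246.3%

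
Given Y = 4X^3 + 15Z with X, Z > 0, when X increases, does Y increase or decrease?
Y increases

Taking the partial derivative:
∂Y/∂X = 12X^2

∂Y/∂X = 12X^2 > 0 (assuming positive values)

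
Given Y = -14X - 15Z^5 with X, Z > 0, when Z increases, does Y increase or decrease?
Y decreases

Taking the partial derivative:
∂Y/∂Z = -75Z^4

∂Y/∂Z = -75Z^4 < 0 (assuming positive values)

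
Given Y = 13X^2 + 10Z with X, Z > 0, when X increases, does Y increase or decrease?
Y increases

Taking the partial derivative:
∂Y/∂X = 26X

∂Y/∂X = 26X > 0 (assuming positive values)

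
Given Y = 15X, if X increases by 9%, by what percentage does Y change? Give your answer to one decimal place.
9.0%

For Y = 15X:
If X → X(1 + 0.09)
Then Y → Y · (1 + 0.09)^1
     = Y · 1.0900

Percentage change = ((1 + 0.09)^1 − 1) × 100% = 9.0%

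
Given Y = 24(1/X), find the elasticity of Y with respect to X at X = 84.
Elasticity = -1

Elasticity = (dY/dX) · (X/Y)

dY/dX = -24/X²
At X = 84: dY/dX = -1/294, Y = 2/7

Elasticity = (-1/294) · (84 / (2/7)) = -1

Interpretation: for a small percentage change in X, the percentage change in Y is approximately -1.00 times as large.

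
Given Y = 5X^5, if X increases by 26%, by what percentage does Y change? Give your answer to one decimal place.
217.6%

For Y = 5X^5:
If X → X(1 + 0.26)
Then Y → Y · (1 + 0.26)^5
     ≈ Y · 3.1758

Percentage change = ((1 + 0.26)^5 − 1) × 100% ≈ 217.6%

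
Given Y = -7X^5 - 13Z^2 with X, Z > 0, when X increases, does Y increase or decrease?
Y decreases

Taking the partial derivative:
∂Y/∂X = -35X^4

∂Y/∂X = -35X^4 < 0 (assuming positive values)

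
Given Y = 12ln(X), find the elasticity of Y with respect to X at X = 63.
Elasticity = 1/ln(63) ≈ 0.2414

Elasticity = (dY/dX) · (X/Y)

dY/dX = 12/X
At X = 63: dY/dX = 4/21, Y = 12·ln(63)

Elasticity = (4/21) · (63 / (12·ln(63))) = 1/ln(63) ≈ 0.2414

Interpretation: for a small percentage change in X, the percentage change in Y is approximately 0.24 times as large.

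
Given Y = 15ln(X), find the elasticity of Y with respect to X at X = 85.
Elasticity = 1/ln(85) ≈ 0.2251

Elasticity = (dY/dX) · (X/Y)

dY/dX = 15/X
At X = 85: dY/dX = 3/17, Y = 15·ln(85)

Elasticity = (3/17) · (85 / (15·ln(85))) = 1/ln(85) ≈ 0.2251

Interpretation: for a small percentage change in X, the percentage change in Y is approximately 0.23 times as large.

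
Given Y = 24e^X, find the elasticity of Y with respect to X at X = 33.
Elasticity = 33

Elasticity = (dY/dX) · (X/Y)

dY/dX = 24·e^X
At X = 33: dY/dX = 24·e^33, Y = 24·e^33

Elasticity = (24·e^33) · (33 / (24·e^33)) = 33

Interpretation: for a small percentage change in X, the percentage change in Y is approximately 33.00 times as large.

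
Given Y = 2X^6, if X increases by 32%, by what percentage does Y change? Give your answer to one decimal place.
429.0%

For Y = 2X^6:
If X → X(1 + 0.32)
Then Y → Y · (1 + 0.32)^6
     ≈ Y · 5.2899

Percentage change = ((1 + 0.32)^6 − 1) × 100% ≈ 429.0%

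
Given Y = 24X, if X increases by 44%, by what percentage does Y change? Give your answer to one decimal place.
44.0%

For Y = 24X:
If X → X(1 + 0.44)
Then Y → Y · (1 + 0.44)^1
     = Y · 1.4400

Percentage change = ((1 + 0.44)^1 − 1) × 100% = 44.0%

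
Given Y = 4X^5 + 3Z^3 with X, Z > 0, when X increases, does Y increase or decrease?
Y increases

Taking the partial derivative:
∂Y/∂X = 20X^4

∂Y/∂X = 20X^4 > 0 (assuming positive values)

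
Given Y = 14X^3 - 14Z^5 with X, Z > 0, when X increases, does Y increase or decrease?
Y increases

Taking the partial derivative:
∂Y/∂X = 42X^2

∂Y/∂X = 42X^2 > 0 (assuming positive values)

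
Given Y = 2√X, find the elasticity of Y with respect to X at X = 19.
Elasticity = 1/2

Elasticity = (dY/dX) · (X/Y)

dY/dX = 1/√X
At X = 19: dY/dX = √19/19, Y = 2·√19

Elasticity = (√19/19) · (19 / (2·√19)) = 1/2

Interpretation: for a small percentage change in X, the percentage change in Y is approximately 0.50 times as large.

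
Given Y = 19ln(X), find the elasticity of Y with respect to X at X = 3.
Elasticity = 1/ln(3) ≈ 0.9102

Elasticity = (dY/dX) · (X/Y)

dY/dX = 19/X
At X = 3: dY/dX = 19/3, Y = 19·ln(3)

Elasticity = (19/3) · (3 / (19·ln(3))) = 1/ln(3) ≈ 0.9102

Interpretation: for a small percentage change in X, the percentage change in Y is approximately 0.91 times as large.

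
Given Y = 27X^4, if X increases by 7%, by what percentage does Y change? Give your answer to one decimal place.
31.1%

For Y = 27X^4:
If X → X(1 + 0.07)
Then Y → Y · (1 + 0.07)^4
     ≈ Y · 1.3108

Percentage change = ((1 + 0.07)^4 − 1) × 100% ≈ 31.1%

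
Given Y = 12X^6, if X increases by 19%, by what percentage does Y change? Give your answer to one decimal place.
184.0%

For Y = 12X^6:
If X → X(1 + 0.19)
Then Y → Y · (1 + 0.19)^6
     ≈ Y · 2.8398

Percentage change = ((1 + 0.19)^6 − 1) × 100% ≈ 184.0%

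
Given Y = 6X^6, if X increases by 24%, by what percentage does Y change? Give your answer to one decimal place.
263.5%

For Y = 6X^6:
If X → X(1 + 0.24)
Then Y → Y · (1 + 0.24)^6
     ≈ Y · 3.6352

Percentage change = ((1 + 0.24)^6 − 1) × 100% ≈ 263.5%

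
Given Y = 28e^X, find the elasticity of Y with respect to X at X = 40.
Elasticity = 40

Elasticity = (dY/dX) · (X/Y)

dY/dX = 28·e^X
At X = 40: dY/dX = 28·e^40, Y = 28·e^40

Elasticity = (28·e^40) · (40 / (28·e^40)) = 40

Interpretation: for a small percentage change in X, the percentage change in Y is approximately 40.00 times as large.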